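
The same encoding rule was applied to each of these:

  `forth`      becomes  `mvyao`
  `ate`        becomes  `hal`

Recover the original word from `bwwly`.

This is a Caesar cipher with shift 7.
Undoing it on bwwly: b−7=u, w−7=p, w−7=p, l−7=e, y−7=r.

upper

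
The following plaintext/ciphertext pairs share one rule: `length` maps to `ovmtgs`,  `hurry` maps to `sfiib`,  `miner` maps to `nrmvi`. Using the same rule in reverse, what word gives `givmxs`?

Each pair mirrors across the alphabet (l↔o, e↔v, n↔m): positions sum to 25. Letters are reflected about the middle of the alphabet (position → 25−position): Atbash.
Undoing it on givmxs: g↔t, i↔r, v↔e, m↔n, x↔c, s↔h.

trench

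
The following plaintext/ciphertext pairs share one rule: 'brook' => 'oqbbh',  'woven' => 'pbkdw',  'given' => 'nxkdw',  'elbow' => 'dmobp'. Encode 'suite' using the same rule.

vfxad

This is an affine cipher: with a=0,…,z=25, each position x becomes (5x+9) mod 26.
For suite: s(18)→5·18+9≡21=v; u(20)→5·20+9≡5=f; i(8)→5·8+9≡23=x; t(19)→5·19+9≡0=a; e(4)→5·4+9≡3=d (all mod 26).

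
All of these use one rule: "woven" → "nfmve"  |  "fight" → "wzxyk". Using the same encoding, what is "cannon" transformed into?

Compare letters: w→n is +17, o→f is +17, v→m is +17 — a constant shift. This is a Caesar cipher with shift 17.
Applying it to cannon: c+17=t, a+17=r, n+17=e, n+17=e, o+17=f, n+17=e.

treefe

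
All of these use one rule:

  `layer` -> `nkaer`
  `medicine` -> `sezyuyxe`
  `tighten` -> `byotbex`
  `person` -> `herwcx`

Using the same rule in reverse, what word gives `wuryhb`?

l(11)→n(13) and a(0)→k(10) fit y≡5x+10 (mod 26); the inverse of 5 mod 26 is 21. Each letter's alphabet position (a=0..z=25) is mapped through 5·x+10 mod 26 — an affine cipher.
Undoing it on wuryhb: w(22)→21·(22−10)≡18=s; u(20)→21·(20−10)≡2=c; r(17)→21·(17−10)≡17=r; y(24)→21·(24−10)≡8=i; h(7)→21·(7−10)≡15=p; b(1)→21·(1−10)≡19=t (all mod 26).

script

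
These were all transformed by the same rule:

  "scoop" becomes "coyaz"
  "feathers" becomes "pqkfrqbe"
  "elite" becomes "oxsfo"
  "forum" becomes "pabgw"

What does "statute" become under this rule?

Shifts by position in scoop: pos 0: s→c (+10), pos 1: c→o (+12), pos 2: o→y (+10), pos 3: o→a (+12) — repeating every 2. A repeating key of period 2 is used — shifts +10, +12 over and over.
On statute: s+10=c, t+12=f, a+10=k, t+12=f, u+10=e, t+12=f, e+10=o.

cfkfefo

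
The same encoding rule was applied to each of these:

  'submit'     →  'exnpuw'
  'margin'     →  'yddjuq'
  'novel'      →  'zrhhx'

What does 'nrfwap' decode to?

A repeating key of period 2 is used — shifts +12, +3 over and over.
Undoing it on nrfwap: n−12=b, r−3=o, f−12=t, w−3=t, a−12=o, p−3=m.

bottom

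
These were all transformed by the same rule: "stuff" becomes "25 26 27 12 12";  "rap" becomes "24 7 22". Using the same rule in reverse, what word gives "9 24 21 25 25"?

cross

The number is (letter's place in the alphabet, a=1) + 6.
Reversing it on 9 24 21 25 25: 9→(9−6)÷1=3=c, 24→(24−6)÷1=18=r, 21→(21−6)÷1=15=o, 25→(25−6)÷1=19=s, 25→(25−6)÷1=19=s.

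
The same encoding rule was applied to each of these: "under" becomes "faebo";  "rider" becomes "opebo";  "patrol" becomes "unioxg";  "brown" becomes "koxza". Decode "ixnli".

toast

u(20)→f(5) and n(13)→a(0) fit y≡23x+13 (mod 26); the inverse of 23 mod 26 is 17. Treating letters as 0–25, the rule is x ↦ 23x + 13 (mod 26).
Decoding ixnli: i(8)→17·(8−13)≡19=t; x(23)→17·(23−13)≡14=o; n(13)→17·(13−13)≡0=a; l(11)→17·(11−13)≡18=s; i(8)→17·(8−13)≡19=t (all mod 26).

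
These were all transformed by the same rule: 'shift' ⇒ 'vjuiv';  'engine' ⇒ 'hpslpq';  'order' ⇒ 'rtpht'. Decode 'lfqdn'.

ideal

Shifts by position in shift: pos 0: s→v (+3), pos 1: h→j (+2), pos 2: i→u (+12), pos 3: f→i (+3), pos 4: t→v (+2) — repeating every 3. The shifts repeat in a cycle of length 3: positions 0,1,… shift by +3, +2, +12, then the pattern repeats.
Reversing it on lfqdn: l−3=i, f−2=d, q−12=e, d−3=a, n−2=l.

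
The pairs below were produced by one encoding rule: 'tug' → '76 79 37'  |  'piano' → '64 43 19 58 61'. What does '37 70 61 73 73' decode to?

gross

The formula is n = 3×(alphabet index, a=1) + 16.
Decoding 37 70 61 73 73: 37→(37−16)÷3=7=g, 70→(70−16)÷3=18=r, 61→(61−16)÷3=15=o, 73→(73−16)÷3=19=s, 73→(73−16)÷3=19=s.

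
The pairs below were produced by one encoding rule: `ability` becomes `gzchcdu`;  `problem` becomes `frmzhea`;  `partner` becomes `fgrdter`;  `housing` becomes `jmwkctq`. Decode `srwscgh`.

a(0)→g(6) and b(1)→z(25) fit y≡19x+6 (mod 26); the inverse of 19 mod 26 is 11. This is an affine cipher: with a=0,…,z=25, each position x becomes (19x+6) mod 26.
Decoding srwscgh: s(18)→11·(18−6)≡2=c; r(17)→11·(17−6)≡17=r; w(22)→11·(22−6)≡20=u; s(18)→11·(18−6)≡2=c; c(2)→11·(2−6)≡8=i; g(6)→11·(6−6)≡0=a; h(7)→11·(7−6)≡11=l (all mod 26).

crucial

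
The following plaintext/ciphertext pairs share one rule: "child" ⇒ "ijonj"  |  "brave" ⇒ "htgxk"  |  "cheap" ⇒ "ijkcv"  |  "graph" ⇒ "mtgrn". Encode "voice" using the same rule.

bqoek

Shifts by position in child: pos 0: c→i (+6), pos 1: h→j (+2), pos 2: i→o (+6), pos 3: l→n (+2) — repeating every 2. It's a Vigenère-style cipher with numeric key [6,2]: position i shifts by key[i mod 2].
On voice: v+6=b, o+2=q, i+6=o, c+2=e, e+6=k.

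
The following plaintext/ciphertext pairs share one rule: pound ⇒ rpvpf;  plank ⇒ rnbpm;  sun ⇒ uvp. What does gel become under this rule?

ifn

Vowels shift forward by 1 and consonants shift forward by 2.
Applying it to gel: g(cons)+2=i, e(vowel)+1=f, l(cons)+2=n.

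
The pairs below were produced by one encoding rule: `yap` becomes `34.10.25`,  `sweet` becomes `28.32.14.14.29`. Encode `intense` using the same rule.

y is letter #25 and maps to 34: an offset of 9. Each letter is replaced by its alphabet position (a=1..z=26) + 9.
Applying it to intense: i=9→18, n=14→23, t=20→29, e=5→14, n=14→23, s=19→28, e=5→14.

18.23.29.14.23.28.14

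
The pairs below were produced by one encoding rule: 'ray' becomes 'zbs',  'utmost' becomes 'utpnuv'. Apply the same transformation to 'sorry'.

The output letters match the input read backwards, each shifted +1: ray reversed is yar. Read the word backwards and shift each letter +1.
On sorry: reverse → yrros; then shift: y+1=z, r+1=s, r+1=s, o+1=p, s+1=t.

zsspt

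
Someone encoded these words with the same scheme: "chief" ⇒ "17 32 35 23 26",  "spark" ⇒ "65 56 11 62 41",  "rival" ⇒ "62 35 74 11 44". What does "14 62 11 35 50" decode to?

c(#3)→17 and h(#8)→32: differences scale by 3, so n = 3·pos + 8. With a=1..z=26, the number is 3·pos + 8.
Undoing it on 14 62 11 35 50: 14→(14−8)÷3=2=b, 62→(62−8)÷3=18=r, 11→(11−8)÷3=1=a, 35→(35−8)÷3=9=i, 50→(50−8)÷3=14=n.

brain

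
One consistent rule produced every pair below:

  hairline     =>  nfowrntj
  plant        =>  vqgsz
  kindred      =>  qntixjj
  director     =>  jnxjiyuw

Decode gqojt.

Shifts by position in hairline: pos 0: h→n (+6), pos 1: a→f (+5), pos 2: i→o (+6), pos 3: r→w (+5) — repeating every 2. It's a Vigenère-style cipher with numeric key [6,5]: position i shifts by key[i mod 2].
Reversing it on gqojt: g−6=a, q−5=l, o−6=i, j−5=e, t−6=n.

alien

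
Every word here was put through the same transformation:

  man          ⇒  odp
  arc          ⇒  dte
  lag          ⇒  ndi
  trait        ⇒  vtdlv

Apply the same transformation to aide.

dlfh

The shift depends on letter class: consonant m→o is +2, but vowel a→d is +3. Vowels shift forward by 3 and consonants shift forward by 2.
On aide: a(vowel)+3=d, i(vowel)+3=l, d(cons)+2=f, e(vowel)+3=h.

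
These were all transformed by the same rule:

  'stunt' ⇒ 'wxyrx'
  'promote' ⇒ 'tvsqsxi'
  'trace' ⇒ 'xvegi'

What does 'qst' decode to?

Compare letters: s→w is +4, t→x is +4, u→y is +4 — a constant shift. This is a Caesar cipher with shift 4.
Decoding qst: q−4=m, s−4=o, t−4=p.

mop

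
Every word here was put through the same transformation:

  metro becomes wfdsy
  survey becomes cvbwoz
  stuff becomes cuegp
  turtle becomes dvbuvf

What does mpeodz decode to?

county

Shifts by position in metro: pos 0: m→w (+10), pos 1: e→f (+1), pos 2: t→d (+10), pos 3: r→s (+1) — repeating every 2. The shifts repeat in a cycle of length 2: positions 0,1,… shift by +10, +1, then the pattern repeats.
Decoding mpeodz: m−10=c, p−1=o, e−10=u, o−1=n, d−10=t, z−1=y.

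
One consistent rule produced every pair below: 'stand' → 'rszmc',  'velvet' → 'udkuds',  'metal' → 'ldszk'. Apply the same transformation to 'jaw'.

This is a Caesar cipher with shift 25.
For jaw: j+25=i, a+25=z, w+25=v.

izv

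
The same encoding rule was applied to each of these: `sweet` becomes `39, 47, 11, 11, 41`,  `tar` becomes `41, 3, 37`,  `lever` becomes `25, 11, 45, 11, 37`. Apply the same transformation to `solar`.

s(#19)→39 and w(#23)→47: differences scale by 2, so n = 2·pos + 1. The formula is n = 2×(alphabet index, a=1) + 1.
On solar: s=19→39, o=15→31, l=12→25, a=1→3, r=18→37.

39, 31, 25, 3, 37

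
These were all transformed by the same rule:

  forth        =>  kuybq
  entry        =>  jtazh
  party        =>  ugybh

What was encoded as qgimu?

label

In forth: f→k is +5, o→u is +6, r→y is +7, t→b is +8 — the shift increases by 1 each position. Each letter shifts forward by (position + 5), i.e. 5, 6, 7, … — the shift grows by one for each successive letter.
Reversing it on qgimu: q−5=l, g−6=a, i−7=b, m−8=e, u−9=l.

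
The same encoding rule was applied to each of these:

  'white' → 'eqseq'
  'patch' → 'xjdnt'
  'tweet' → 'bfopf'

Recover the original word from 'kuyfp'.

In white: w→e is +8, h→q is +9, i→s is +10, t→e is +11 — the shift increases by 1 each position. Letter i (0-indexed) is shifted by i+8, so successive shifts are 8, 9, 10, ….
Undoing it on kuyfp: k−8=c, u−9=l, y−10=o, f−11=u, p−12=d.

cloud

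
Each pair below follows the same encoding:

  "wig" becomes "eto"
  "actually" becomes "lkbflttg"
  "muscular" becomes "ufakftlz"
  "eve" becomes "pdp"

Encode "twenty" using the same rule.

Vowels shift forward by 11 and consonants shift forward by 8.
Applying it to twenty: t(cons)+8=b, w(cons)+8=e, e(vowel)+11=p, n(cons)+8=v, t(cons)+8=b, y(cons)+8=g.

bepvbg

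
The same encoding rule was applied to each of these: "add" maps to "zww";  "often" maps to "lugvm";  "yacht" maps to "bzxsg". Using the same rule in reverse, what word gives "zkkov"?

Each pair mirrors across the alphabet (a↔z, d↔w, d↔w): positions sum to 25. Letters are reflected about the middle of the alphabet (position → 25−position): Atbash.
Undoing it on zkkov: z↔a, k↔p, k↔p, o↔l, v↔e.

apple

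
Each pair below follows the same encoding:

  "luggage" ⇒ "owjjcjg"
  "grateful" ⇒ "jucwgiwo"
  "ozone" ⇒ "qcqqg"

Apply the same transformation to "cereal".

The shift depends on letter class: consonant l→o is +3, but vowel u→w is +2. The rule splits by letter class: vowels +2, consonants +3.
On cereal: c(cons)+3=f, e(vowel)+2=g, r(cons)+3=u, e(vowel)+2=g, a(vowel)+2=c, l(cons)+3=o.

fgugco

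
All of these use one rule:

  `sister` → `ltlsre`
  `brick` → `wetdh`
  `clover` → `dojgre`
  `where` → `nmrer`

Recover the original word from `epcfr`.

range

Treating letters as 0–25, the rule is x ↦ 7x + 15 (mod 26).
Decoding epcfr: e(4)→15·(4−15)≡17=r; p(15)→15·(15−15)≡0=a; c(2)→15·(2−15)≡13=n; f(5)→15·(5−15)≡6=g; r(17)→15·(17−15)≡4=e (all mod 26).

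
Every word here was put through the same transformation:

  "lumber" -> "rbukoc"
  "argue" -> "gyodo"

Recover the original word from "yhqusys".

In lumber: l→r is +6, u→b is +7, m→u is +8, b→k is +9 — the shift increases by 1 each position. Letter i (0-indexed) is shifted by i+6, so successive shifts are 6, 7, 8, ….
Undoing it on yhqusys: y−6=s, h−7=a, q−8=i, u−9=l, s−10=i, y−11=n, s−12=g.

sailing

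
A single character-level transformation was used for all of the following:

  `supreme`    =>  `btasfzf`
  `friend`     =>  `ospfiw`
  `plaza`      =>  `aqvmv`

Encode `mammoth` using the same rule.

zvzzrkg

s(18)→b(1) and u(20)→t(19) fit y≡9x+21 (mod 26); the inverse of 9 mod 26 is 3. Treating letters as 0–25, the rule is x ↦ 9x + 21 (mod 26).
For mammoth: m(12)→9·12+21≡25=z; a(0)→9·0+21≡21=v; m(12)→9·12+21≡25=z; m(12)→9·12+21≡25=z; o(14)→9·14+21≡17=r; t(19)→9·19+21≡10=k; h(7)→9·7+21≡6=g (all mod 26).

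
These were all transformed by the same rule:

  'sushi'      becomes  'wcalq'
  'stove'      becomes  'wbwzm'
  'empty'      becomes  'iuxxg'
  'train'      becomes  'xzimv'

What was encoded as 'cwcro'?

young

Shifts by position in sushi: pos 0: s→w (+4), pos 1: u→c (+8), pos 2: s→a (+8), pos 3: h→l (+4), pos 4: i→q (+8) — repeating every 3. The shifts repeat in a cycle of length 3: positions 0,1,… shift by +4, +8, +8, then the pattern repeats.
Reversing it on cwcro: c−4=y, w−8=o, c−8=u, r−4=n, o−8=g.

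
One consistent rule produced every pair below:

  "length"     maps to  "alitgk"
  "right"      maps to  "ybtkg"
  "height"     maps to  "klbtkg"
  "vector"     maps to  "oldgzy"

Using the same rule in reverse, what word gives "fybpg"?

l(11)→a(0) and e(4)→l(11) fit y≡17x+21 (mod 26); the inverse of 17 mod 26 is 23. Each letter's alphabet position (a=0..z=25) is mapped through 17·x+21 mod 26 — an affine cipher.
Decoding fybpg: f(5)→23·(5−21)≡22=w; y(24)→23·(24−21)≡17=r; b(1)→23·(1−21)≡8=i; p(15)→23·(15−21)≡18=s; g(6)→23·(6−21)≡19=t (all mod 26).

wrist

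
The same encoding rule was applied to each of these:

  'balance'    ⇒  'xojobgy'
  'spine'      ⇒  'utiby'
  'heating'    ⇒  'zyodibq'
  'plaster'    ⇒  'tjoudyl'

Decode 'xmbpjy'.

b(1)→x(23) and a(0)→o(14) fit y≡9x+14 (mod 26); the inverse of 9 mod 26 is 3. Treating letters as 0–25, the rule is x ↦ 9x + 14 (mod 26).
Decoding xmbpjy: x(23)→3·(23−14)≡1=b; m(12)→3·(12−14)≡20=u; b(1)→3·(1−14)≡13=n; p(15)→3·(15−14)≡3=d; j(9)→3·(9−14)≡11=l; y(24)→3·(24−14)≡4=e (all mod 26).

bundle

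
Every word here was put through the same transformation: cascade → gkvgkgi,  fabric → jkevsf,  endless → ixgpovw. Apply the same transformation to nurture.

reuxeui

It's a Vigenère-style cipher with numeric key [4,10,3]: position i shifts by key[i mod 3].
On nurture: n+4=r, u+10=e, r+3=u, t+4=x, u+10=e, r+3=u, e+4=i.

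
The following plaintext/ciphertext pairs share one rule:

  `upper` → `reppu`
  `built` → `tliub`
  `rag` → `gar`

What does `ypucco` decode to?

occupy

It's just the letters in reverse order.
Undoing it on ypucco: then reverse → occupy.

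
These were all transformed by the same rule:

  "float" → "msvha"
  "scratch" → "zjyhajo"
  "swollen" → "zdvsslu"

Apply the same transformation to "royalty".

yvfhsaf

Compare letters: f→m is +7, l→s is +7, o→v is +7 — a constant shift. This is a Caesar cipher with shift 7.
On royalty: r+7=y, o+7=v, y+7=f, a+7=h, l+7=s, t+7=a, y+7=f.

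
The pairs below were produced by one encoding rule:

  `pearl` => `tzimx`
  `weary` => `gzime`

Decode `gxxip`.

happy

The output letters match the input read backwards, each shifted +8: pearl reversed is lraep. The word is reversed, then every letter is shifted forward by 8.
Reversing it on gxxip: shift back: g−8=y, x−8=p, x−8=p, i−8=a, p−8=h → yppah; then reverse → happy.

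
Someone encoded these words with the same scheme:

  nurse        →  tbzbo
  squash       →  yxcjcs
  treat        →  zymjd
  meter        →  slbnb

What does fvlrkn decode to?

zodiac

In nurse: n→t is +6, u→b is +7, r→z is +8, s→b is +9 — the shift increases by 1 each position. The shift increases by 1 at each position, starting from +6: 6, 7, 8, ….
Decoding fvlrkn: f−6=z, v−7=o, l−8=d, r−9=i, k−10=a, n−11=c.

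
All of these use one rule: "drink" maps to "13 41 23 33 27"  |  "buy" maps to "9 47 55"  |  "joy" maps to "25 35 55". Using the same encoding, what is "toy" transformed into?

45 35 55

d(#4)→13 and r(#18)→41: differences scale by 2, so n = 2·pos + 5. With a=1..z=26, the number is 2·pos + 5.
On toy: t=20→45, o=15→35, y=25→55.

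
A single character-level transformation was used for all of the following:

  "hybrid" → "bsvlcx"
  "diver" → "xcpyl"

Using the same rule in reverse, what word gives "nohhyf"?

tunnel

Every letter moves 20 places later in the alphabet, wrapping around z→a.
Reversing it on nohhyf: n−20=t, o−20=u, h−20=n, h−20=n, y−20=e, f−20=l.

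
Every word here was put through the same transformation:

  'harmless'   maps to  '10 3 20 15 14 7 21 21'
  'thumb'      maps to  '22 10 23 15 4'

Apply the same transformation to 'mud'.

15 23 6

h is letter #8 and maps to 10: an offset of 2. Each letter is replaced by its alphabet position (a=1..z=26) + 2.
Applying it to mud: m=13→15, u=21→23, d=4→6.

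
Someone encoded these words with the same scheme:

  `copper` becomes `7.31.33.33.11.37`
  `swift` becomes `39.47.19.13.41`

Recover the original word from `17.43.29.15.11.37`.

hunger

c(#3)→7 and o(#15)→31: differences scale by 2, so n = 2·pos + 1. Each letter becomes 2×(its alphabet position, a=1..z=26) + 1.
Reversing it on 17.43.29.15.11.37: 17→(17−1)÷2=8=h, 43→(43−1)÷2=21=u, 29→(29−1)÷2=14=n, 15→(15−1)÷2=7=g, 11→(11−1)÷2=5=e, 37→(37−1)÷2=18=r.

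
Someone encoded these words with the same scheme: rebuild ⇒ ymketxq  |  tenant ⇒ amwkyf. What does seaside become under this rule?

zmjctpr

Each letter shifts forward by (position + 7), i.e. 7, 8, 9, … — the shift grows by one for each successive letter.
For seaside: s+7=z, e+8=m, a+9=j, s+10=c, i+11=t, d+12=p, e+13=r.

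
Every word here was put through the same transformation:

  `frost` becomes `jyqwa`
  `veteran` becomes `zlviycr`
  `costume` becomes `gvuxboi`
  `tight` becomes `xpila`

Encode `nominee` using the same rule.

rvomugi

Shifts by position in frost: pos 0: f→j (+4), pos 1: r→y (+7), pos 2: o→q (+2), pos 3: s→w (+4), pos 4: t→a (+7) — repeating every 3. The shifts repeat in a cycle of length 3: positions 0,1,… shift by +4, +7, +2, then the pattern repeats.
For nominee: n+4=r, o+7=v, m+2=o, i+4=m, n+7=u, e+2=g, e+4=i.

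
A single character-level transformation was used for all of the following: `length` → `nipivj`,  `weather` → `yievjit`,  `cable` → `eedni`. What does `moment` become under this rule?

osoipv

The shift depends on letter class: consonant l→n is +2, but vowel e→i is +4. Two shifts are in play — +4 for a/e/i/o/u, +2 for every other letter.
Applying it to moment: m(cons)+2=o, o(vowel)+4=s, m(cons)+2=o, e(vowel)+4=i, n(cons)+2=p, t(cons)+2=v.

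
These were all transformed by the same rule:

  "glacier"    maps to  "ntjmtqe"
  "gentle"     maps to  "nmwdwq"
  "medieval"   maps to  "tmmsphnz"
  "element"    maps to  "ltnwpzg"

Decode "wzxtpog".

In glacier: g→n is +7, l→t is +8, a→j is +9, c→m is +10 — the shift increases by 1 each position. Letter i (0-indexed) is shifted by i+7, so successive shifts are 7, 8, 9, ….
Reversing it on wzxtpog: w−7=p, z−8=r, x−9=o, t−10=j, p−11=e, o−12=c, g−13=t.

project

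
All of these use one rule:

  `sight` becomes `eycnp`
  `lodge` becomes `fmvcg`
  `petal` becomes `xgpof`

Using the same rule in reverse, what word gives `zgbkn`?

bench

Treating letters as 0–25, the rule is x ↦ 11x + 14 (mod 26).
Decoding zgbkn: z(25)→19·(25−14)≡1=b; g(6)→19·(6−14)≡4=e; b(1)→19·(1−14)≡13=n; k(10)→19·(10−14)≡2=c; n(13)→19·(13−14)≡7=h (all mod 26).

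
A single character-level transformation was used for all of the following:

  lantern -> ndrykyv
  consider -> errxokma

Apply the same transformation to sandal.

In lantern: l→n is +2, a→d is +3, n→r is +4, t→y is +5 — the shift increases by 1 each position. The shift increases by 1 at each position, starting from +2: 2, 3, 4, ….
For sandal: s+2=u, a+3=d, n+4=r, d+5=i, a+6=g, l+7=s.

udrigs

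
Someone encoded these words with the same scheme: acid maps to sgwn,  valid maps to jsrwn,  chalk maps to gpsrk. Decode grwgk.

click

a(0)→s(18) and c(2)→g(6) fit y≡7x+18 (mod 26); the inverse of 7 mod 26 is 15. This is an affine cipher: with a=0,…,z=25, each position x becomes (7x+18) mod 26.
Reversing it on grwgk: g(6)→15·(6−18)≡2=c; r(17)→15·(17−18)≡11=l; w(22)→15·(22−18)≡8=i; g(6)→15·(6−18)≡2=c; k(10)→15·(10−18)≡10=k (all mod 26).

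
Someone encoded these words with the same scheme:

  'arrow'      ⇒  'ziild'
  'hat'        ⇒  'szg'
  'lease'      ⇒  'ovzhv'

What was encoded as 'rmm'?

inn

Each pair mirrors across the alphabet (a↔z, r↔i, r↔i): positions sum to 25. This is the alphabet-reversal cipher (Atbash): a becomes z, b becomes y, etc.
Undoing it on rmm: r↔i, m↔n, m↔n.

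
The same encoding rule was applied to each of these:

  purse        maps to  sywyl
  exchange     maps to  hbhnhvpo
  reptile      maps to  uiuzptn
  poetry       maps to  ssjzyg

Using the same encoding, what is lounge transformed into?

In purse: p→s is +3, u→y is +4, r→w is +5, s→y is +6 — the shift increases by 1 each position. The shift increases by 1 at each position, starting from +3: 3, 4, 5, ….
On lounge: l+3=o, o+4=s, u+5=z, n+6=t, g+7=n, e+8=m.

osztnm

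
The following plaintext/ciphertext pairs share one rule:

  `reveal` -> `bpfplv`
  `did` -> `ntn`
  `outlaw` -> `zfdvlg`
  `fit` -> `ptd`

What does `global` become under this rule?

qvzllv

The shift depends on letter class: consonant r→b is +10, but vowel e→p is +11. Vowels shift forward by 11 and consonants shift forward by 10.
Applying it to global: g(cons)+10=q, l(cons)+10=v, o(vowel)+11=z, b(cons)+10=l, a(vowel)+11=l, l(cons)+10=v.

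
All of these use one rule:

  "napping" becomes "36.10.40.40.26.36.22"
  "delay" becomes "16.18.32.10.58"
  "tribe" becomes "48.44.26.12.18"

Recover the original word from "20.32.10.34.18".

n(#14)→36 and a(#1)→10: differences scale by 2, so n = 2·pos + 8. The formula is n = 2×(alphabet index, a=1) + 8.
Reversing it on 20.32.10.34.18: 20→(20−8)÷2=6=f, 32→(32−8)÷2=12=l, 10→(10−8)÷2=1=a, 34→(34−8)÷2=13=m, 18→(18−8)÷2=5=e.

flame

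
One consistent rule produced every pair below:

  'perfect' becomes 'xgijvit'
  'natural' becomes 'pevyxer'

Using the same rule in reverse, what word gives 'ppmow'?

The output letters match the input read backwards, each shifted +4: perfect reversed is tcefrep. The word is reversed, then every letter is shifted forward by 4.
Reversing it on ppmow: shift back: p−4=l, p−4=l, m−4=i, o−4=k, w−4=s → lliks; then reverse → skill.

skill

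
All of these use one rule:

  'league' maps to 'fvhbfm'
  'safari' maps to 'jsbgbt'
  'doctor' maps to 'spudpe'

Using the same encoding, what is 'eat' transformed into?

ubf

The output letters match the input read backwards, each shifted +1: league reversed is eugael. Read the word backwards and shift each letter +1.
On eat: reverse → tae; then shift: t+1=u, a+1=b, e+1=f.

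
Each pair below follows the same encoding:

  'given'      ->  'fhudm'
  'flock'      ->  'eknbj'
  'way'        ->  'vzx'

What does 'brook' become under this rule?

Compare letters: g→f is +25, i→h is +25, v→u is +25 — a constant shift. It's a constant shift of +25 (ROT25).
For brook: b+25=a, r+25=q, o+25=n, o+25=n, k+25=j.

aqnnj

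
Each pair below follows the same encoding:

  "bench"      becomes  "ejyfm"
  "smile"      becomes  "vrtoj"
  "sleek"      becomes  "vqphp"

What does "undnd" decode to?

risky

Shifts by position in bench: pos 0: b→e (+3), pos 1: e→j (+5), pos 2: n→y (+11), pos 3: c→f (+3), pos 4: h→m (+5) — repeating every 3. The shifts repeat in a cycle of length 3: positions 0,1,… shift by +3, +5, +11, then the pattern repeats.
Undoing it on undnd: u−3=r, n−5=i, d−11=s, n−3=k, d−5=y.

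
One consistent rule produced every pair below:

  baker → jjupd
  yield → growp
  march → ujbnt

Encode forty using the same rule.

nxbek

Letter i (0-indexed) is shifted by i+8, so successive shifts are 8, 9, 10, ….
Applying it to forty: f+8=n, o+9=x, r+10=b, t+11=e, y+12=k.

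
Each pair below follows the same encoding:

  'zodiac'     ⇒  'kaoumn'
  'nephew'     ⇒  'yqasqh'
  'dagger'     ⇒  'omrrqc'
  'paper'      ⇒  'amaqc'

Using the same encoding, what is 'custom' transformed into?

ngdeax

Vowels shift forward by 12 and consonants shift forward by 11.
Applying it to custom: c(cons)+11=n, u(vowel)+12=g, s(cons)+11=d, t(cons)+11=e, o(vowel)+12=a, m(cons)+11=x.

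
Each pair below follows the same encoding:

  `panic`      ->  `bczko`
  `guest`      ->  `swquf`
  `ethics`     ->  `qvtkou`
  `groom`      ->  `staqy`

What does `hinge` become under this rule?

Shifts by position in panic: pos 0: p→b (+12), pos 1: a→c (+2), pos 2: n→z (+12), pos 3: i→k (+2) — repeating every 2. A repeating key of period 2 is used — shifts +12, +2 over and over.
Applying it to hinge: h+12=t, i+2=k, n+12=z, g+2=i, e+12=q.

tkziq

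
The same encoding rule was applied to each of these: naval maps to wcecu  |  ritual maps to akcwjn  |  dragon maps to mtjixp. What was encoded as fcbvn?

Shifts by position in naval: pos 0: n→w (+9), pos 1: a→c (+2), pos 2: v→e (+9), pos 3: a→c (+2) — repeating every 2. The shifts repeat in a cycle of length 2: positions 0,1,… shift by +9, +2, then the pattern repeats.
Decoding fcbvn: f−9=w, c−2=a, b−9=s, v−2=t, n−9=e.

waste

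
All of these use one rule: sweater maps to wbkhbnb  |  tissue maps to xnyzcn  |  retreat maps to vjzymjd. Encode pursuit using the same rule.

tzxzcrd

Each letter shifts forward by (position + 4), i.e. 4, 5, 6, … — the shift grows by one for each successive letter.
On pursuit: p+4=t, u+5=z, r+6=x, s+7=z, u+8=c, i+9=r, t+10=d.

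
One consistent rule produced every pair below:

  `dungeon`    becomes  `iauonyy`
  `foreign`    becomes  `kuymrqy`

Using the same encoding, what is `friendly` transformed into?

kxpmwnwk

In dungeon: d→i is +5, u→a is +6, n→u is +7, g→o is +8 — the shift increases by 1 each position. Letter i (0-indexed) is shifted by i+5, so successive shifts are 5, 6, 7, ….
On friendly: f+5=k, r+6=x, i+7=p, e+8=m, n+9=w, d+10=n, l+11=w, y+12=k.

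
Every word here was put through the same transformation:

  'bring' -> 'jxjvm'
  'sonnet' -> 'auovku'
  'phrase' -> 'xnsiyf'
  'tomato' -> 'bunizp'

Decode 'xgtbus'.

Shifts by position in bring: pos 0: b→j (+8), pos 1: r→x (+6), pos 2: i→j (+1), pos 3: n→v (+8), pos 4: g→m (+6) — repeating every 3. The shifts repeat in a cycle of length 3: positions 0,1,… shift by +8, +6, +1, then the pattern repeats.
Reversing it on xgtbus: x−8=p, g−6=a, t−1=s, b−8=t, u−6=o, s−1=r.

pastor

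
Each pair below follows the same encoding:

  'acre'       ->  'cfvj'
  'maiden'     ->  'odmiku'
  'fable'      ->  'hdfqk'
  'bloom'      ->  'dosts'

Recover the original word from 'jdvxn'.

In acre: a→c is +2, c→f is +3, r→v is +4, e→j is +5 — the shift increases by 1 each position. The shift increases by 1 at each position, starting from +2: 2, 3, 4, ….
Undoing it on jdvxn: j−2=h, d−3=a, v−4=r, x−5=s, n−6=h.

harsh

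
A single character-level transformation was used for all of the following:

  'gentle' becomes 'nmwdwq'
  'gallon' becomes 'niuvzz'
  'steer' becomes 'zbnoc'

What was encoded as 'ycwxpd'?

runner

In gentle: g→n is +7, e→m is +8, n→w is +9, t→d is +10 — the shift increases by 1 each position. Each letter shifts forward by (position + 7), i.e. 7, 8, 9, … — the shift grows by one for each successive letter.
Decoding ycwxpd: y−7=r, c−8=u, w−9=n, x−10=n, p−11=e, d−12=r.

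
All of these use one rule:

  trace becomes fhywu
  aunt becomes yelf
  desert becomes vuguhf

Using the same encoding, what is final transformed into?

tqlyn

t(19)→f(5) and r(17)→h(7) fit y≡25x+24 (mod 26); the inverse of 25 mod 26 is 25. Each letter's alphabet position (a=0..z=25) is mapped through 25·x+24 mod 26 — an affine cipher.
On final: f(5)→25·5+24≡19=t; i(8)→25·8+24≡16=q; n(13)→25·13+24≡11=l; a(0)→25·0+24≡24=y; l(11)→25·11+24≡13=n (all mod 26).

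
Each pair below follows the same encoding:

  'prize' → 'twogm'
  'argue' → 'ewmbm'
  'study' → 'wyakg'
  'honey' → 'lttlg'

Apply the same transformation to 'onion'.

ssovv

In prize: p→t is +4, r→w is +5, i→o is +6, z→g is +7 — the shift increases by 1 each position. Letter i (0-indexed) is shifted by i+4, so successive shifts are 4, 5, 6, ….
For onion: o+4=s, n+5=s, i+6=o, o+7=v, n+8=v.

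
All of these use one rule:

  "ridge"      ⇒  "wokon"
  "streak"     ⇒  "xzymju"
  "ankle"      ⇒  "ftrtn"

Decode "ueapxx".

In ridge: r→w is +5, i→o is +6, d→k is +7, g→o is +8 — the shift increases by 1 each position. Each letter shifts forward by (position + 5), i.e. 5, 6, 7, … — the shift grows by one for each successive letter.
Decoding ueapxx: u−5=p, e−6=y, a−7=t, p−8=h, x−9=o, x−10=n.

python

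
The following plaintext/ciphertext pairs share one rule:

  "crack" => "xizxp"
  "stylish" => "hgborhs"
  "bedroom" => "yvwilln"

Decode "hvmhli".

Each pair mirrors across the alphabet (c↔x, r↔i, a↔z): positions sum to 25. Each letter is replaced by its mirror in the alphabet: a↔z, b↔y, c↔x, and so on (the Atbash cipher).
Decoding hvmhli: h↔s, v↔e, m↔n, h↔s, l↔o, i↔r.

sensor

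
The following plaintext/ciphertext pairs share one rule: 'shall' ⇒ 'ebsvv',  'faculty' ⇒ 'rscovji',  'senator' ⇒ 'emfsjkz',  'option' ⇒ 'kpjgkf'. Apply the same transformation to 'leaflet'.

vmsrvmj

s(18)→e(4) and h(7)→b(1) fit y≡5x+18 (mod 26); the inverse of 5 mod 26 is 21. Each letter's alphabet position (a=0..z=25) is mapped through 5·x+18 mod 26 — an affine cipher.
On leaflet: l(11)→5·11+18≡21=v; e(4)→5·4+18≡12=m; a(0)→5·0+18≡18=s; f(5)→5·5+18≡17=r; l(11)→5·11+18≡21=v; e(4)→5·4+18≡12=m; t(19)→5·19+18≡9=j (all mod 26).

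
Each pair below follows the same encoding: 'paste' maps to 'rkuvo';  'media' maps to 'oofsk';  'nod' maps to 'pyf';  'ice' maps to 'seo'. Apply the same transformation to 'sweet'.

uyoov

The shift depends on letter class: consonant p→r is +2, but vowel a→k is +10. Vowels shift forward by 10 and consonants shift forward by 2.
On sweet: s(cons)+2=u, w(cons)+2=y, e(vowel)+10=o, e(vowel)+10=o, t(cons)+2=v.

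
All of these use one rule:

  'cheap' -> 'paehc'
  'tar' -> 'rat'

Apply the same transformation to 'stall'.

The output letters match the input read backwards: cheap reversed is paehc. It's just the letters in reverse order.
For stall: reverse → llats.

llats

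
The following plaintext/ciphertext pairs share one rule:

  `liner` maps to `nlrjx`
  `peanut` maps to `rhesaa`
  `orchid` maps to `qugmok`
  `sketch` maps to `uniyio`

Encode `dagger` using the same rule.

fdklky

In liner: l→n is +2, i→l is +3, n→r is +4, e→j is +5 — the shift increases by 1 each position. Each letter shifts forward by (position + 2), i.e. 2, 3, 4, … — the shift grows by one for each successive letter.
Applying it to dagger: d+2=f, a+3=d, g+4=k, g+5=l, e+6=k, r+7=y.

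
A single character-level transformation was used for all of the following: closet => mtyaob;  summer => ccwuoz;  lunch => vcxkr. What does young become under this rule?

The shifts repeat in a cycle of length 2: positions 0,1,… shift by +10, +8, then the pattern repeats.
For young: y+10=i, o+8=w, u+10=e, n+8=v, g+10=q.

iwevq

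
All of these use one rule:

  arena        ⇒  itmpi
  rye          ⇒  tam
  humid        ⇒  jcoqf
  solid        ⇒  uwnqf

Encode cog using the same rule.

Vowels shift forward by 8 and consonants shift forward by 2.
For cog: c(cons)+2=e, o(vowel)+8=w, g(cons)+2=i.

ewi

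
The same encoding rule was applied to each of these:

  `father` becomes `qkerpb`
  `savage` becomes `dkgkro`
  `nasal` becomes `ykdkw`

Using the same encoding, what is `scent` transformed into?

dmpxe

Shifts by position in father: pos 0: f→q (+11), pos 1: a→k (+10), pos 2: t→e (+11), pos 3: h→r (+10) — repeating every 2. It's a Vigenère-style cipher with numeric key [11,10]: position i shifts by key[i mod 2].
Applying it to scent: s+11=d, c+10=m, e+11=p, n+10=x, t+11=e.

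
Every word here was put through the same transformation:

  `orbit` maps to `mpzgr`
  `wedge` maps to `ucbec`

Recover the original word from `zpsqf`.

This is a Caesar cipher with shift 24.
Decoding zpsqf: z−24=b, p−24=r, s−24=u, q−24=s, f−24=h.

brush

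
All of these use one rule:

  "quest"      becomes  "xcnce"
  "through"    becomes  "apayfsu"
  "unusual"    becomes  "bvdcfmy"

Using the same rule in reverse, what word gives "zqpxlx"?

The shift increases by 1 at each position, starting from +7: 7, 8, 9, ….
Undoing it on zqpxlx: z−7=s, q−8=i, p−9=g, x−10=n, l−11=a, x−12=l.

signal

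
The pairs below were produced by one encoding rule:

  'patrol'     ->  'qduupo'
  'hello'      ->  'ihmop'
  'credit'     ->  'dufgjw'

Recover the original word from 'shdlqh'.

recipe

Shifts by position in patrol: pos 0: p→q (+1), pos 1: a→d (+3), pos 2: t→u (+1), pos 3: r→u (+3) — repeating every 2. It's a Vigenère-style cipher with numeric key [1,3]: position i shifts by key[i mod 2].
Reversing it on shdlqh: s−1=r, h−3=e, d−1=c, l−3=i, q−1=p, h−3=e.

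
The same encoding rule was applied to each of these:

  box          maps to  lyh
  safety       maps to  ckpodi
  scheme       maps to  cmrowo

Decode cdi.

sty

Compare letters: b→l is +10, o→y is +10, x→h is +10 — a constant shift. Each letter is shifted forward by 10 in the alphabet (a Caesar shift of +10).
Reversing it on cdi: c−10=s, d−10=t, i−10=y.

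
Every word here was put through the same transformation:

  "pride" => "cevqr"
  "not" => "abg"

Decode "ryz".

elm

Compare letters: p→c is +13, r→e is +13, i→v is +13 — a constant shift. It's a constant shift of +13 (ROT13).
Decoding ryz: r−13=e, y−13=l, z−13=m.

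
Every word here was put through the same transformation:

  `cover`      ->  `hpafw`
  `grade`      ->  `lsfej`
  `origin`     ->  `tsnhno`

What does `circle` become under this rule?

hjwdqf

A repeating key of period 2 is used — shifts +5, +1 over and over.
For circle: c+5=h, i+1=j, r+5=w, c+1=d, l+5=q, e+1=f.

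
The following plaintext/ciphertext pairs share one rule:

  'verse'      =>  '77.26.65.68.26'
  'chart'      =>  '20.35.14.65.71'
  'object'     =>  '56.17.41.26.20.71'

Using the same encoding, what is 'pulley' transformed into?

59.74.47.47.26.86

v(#22)→77 and e(#5)→26: differences scale by 3, so n = 3·pos + 11. With a=1..z=26, the number is 3·pos + 11.
For pulley: p=16→59, u=21→74, l=12→47, l=12→47, e=5→26, y=25→86.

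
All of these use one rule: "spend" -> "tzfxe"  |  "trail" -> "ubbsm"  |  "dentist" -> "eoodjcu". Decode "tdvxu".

stunt

Shifts by position in spend: pos 0: s→t (+1), pos 1: p→z (+10), pos 2: e→f (+1), pos 3: n→x (+10) — repeating every 2. The shifts repeat in a cycle of length 2: positions 0,1,… shift by +1, +10, then the pattern repeats.
Undoing it on tdvxu: t−1=s, d−10=t, v−1=u, x−10=n, u−1=t.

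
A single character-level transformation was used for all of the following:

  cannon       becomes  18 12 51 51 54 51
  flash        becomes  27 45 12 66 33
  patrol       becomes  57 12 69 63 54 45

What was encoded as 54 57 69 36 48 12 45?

optimal

c(#3)→18 and a(#1)→12: differences scale by 3, so n = 3·pos + 9. With a=1..z=26, the number is 3·pos + 9.
Undoing it on 54 57 69 36 48 12 45: 54→(54−9)÷3=15=o, 57→(57−9)÷3=16=p, 69→(69−9)÷3=20=t, 36→(36−9)÷3=9=i, 48→(48−9)÷3=13=m, 12→(12−9)÷3=1=a, 45→(45−9)÷3=12=l.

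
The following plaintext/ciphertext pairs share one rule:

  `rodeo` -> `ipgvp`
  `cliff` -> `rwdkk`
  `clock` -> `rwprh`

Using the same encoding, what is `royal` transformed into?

Each letter's alphabet position (a=0..z=25) is mapped through 15·x+13 mod 26 — an affine cipher.
On royal: r(17)→15·17+13≡8=i; o(14)→15·14+13≡15=p; y(24)→15·24+13≡9=j; a(0)→15·0+13≡13=n; l(11)→15·11+13≡22=w (all mod 26).

ipjnw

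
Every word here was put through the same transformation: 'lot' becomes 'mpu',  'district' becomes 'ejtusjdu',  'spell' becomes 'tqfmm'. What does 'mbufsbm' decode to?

Compare letters: l→m is +1, o→p is +1, t→u is +1 — a constant shift. Each letter is shifted forward by 1 in the alphabet (a Caesar shift of +1).
Decoding mbufsbm: m−1=l, b−1=a, u−1=t, f−1=e, s−1=r, b−1=a, m−1=l.

lateral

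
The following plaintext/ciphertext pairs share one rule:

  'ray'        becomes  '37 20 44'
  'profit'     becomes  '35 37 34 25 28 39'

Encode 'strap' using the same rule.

38 39 37 20 35

r is letter #18 and maps to 37: an offset of 19. Each letter is replaced by its alphabet position (a=1..z=26) + 19.
Applying it to strap: s=19→38, t=20→39, r=18→37, a=1→20, p=16→35.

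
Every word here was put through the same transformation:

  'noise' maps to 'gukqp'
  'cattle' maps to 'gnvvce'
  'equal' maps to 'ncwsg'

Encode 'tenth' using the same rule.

jvpgv

Read the word backwards and shift each letter +2.
On tenth: reverse → htnet; then shift: h+2=j, t+2=v, n+2=p, e+2=g, t+2=v.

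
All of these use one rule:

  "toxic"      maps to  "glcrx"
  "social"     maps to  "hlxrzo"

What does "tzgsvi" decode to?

gather

This is the alphabet-reversal cipher (Atbash): a becomes z, b becomes y, etc.
Undoing it on tzgsvi: t↔g, z↔a, g↔t, s↔h, v↔e, i↔r.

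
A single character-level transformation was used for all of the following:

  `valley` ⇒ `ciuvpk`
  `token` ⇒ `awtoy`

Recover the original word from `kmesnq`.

Letter i (0-indexed) is shifted by i+7, so successive shifts are 7, 8, 9, ….
Undoing it on kmesnq: k−7=d, m−8=e, e−9=v, s−10=i, n−11=c, q−12=e.

device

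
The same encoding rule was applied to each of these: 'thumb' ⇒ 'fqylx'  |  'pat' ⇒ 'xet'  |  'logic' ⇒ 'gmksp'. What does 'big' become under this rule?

The output letters match the input read backwards, each shifted +4: thumb reversed is bmuht. The word is reversed, then every letter is shifted forward by 4.
On big: reverse → gib; then shift: g+4=k, i+4=m, b+4=f.

kmf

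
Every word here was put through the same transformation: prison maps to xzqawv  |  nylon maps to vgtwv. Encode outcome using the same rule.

Each letter is shifted forward by 8 in the alphabet (a Caesar shift of +8).
On outcome: o+8=w, u+8=c, t+8=b, c+8=k, o+8=w, m+8=u, e+8=m.

wcbkwum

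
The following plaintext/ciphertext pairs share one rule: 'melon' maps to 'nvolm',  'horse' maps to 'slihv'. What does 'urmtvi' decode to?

Each pair mirrors across the alphabet (m↔n, e↔v, l↔o): positions sum to 25. This is the alphabet-reversal cipher (Atbash): a becomes z, b becomes y, etc.
Undoing it on urmtvi: u↔f, r↔i, m↔n, t↔g, v↔e, i↔r.

finger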